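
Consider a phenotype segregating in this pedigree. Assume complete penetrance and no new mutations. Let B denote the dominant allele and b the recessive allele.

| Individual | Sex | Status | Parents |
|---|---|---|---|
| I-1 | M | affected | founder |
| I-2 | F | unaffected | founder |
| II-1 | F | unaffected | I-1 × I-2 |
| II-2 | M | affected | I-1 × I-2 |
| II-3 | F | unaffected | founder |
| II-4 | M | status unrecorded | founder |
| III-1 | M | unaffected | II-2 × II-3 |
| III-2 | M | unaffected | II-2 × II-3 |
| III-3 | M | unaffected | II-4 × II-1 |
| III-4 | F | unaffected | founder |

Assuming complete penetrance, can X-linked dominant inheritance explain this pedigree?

Under X-linked dominant, II-1 (unaffected, female) cannot arise from I-1 (affected) × I-2 (unaffected).

No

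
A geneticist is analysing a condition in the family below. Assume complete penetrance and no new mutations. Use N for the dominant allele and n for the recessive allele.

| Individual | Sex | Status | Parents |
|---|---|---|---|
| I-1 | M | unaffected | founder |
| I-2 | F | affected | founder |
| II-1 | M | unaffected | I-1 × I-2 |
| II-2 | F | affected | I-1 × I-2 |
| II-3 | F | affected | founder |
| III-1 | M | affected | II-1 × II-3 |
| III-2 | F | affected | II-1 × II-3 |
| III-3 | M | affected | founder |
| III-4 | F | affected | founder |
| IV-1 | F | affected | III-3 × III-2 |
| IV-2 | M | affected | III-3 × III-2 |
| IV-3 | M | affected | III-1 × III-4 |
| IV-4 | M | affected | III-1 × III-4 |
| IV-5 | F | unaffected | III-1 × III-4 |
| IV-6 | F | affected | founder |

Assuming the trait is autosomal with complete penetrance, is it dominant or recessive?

dominant

III-1 and III-4 are both affected yet have an unaffected child IV-5. Under a recessive model two affected parents are homozygous and every child would be affected, so the trait cannot be recessive.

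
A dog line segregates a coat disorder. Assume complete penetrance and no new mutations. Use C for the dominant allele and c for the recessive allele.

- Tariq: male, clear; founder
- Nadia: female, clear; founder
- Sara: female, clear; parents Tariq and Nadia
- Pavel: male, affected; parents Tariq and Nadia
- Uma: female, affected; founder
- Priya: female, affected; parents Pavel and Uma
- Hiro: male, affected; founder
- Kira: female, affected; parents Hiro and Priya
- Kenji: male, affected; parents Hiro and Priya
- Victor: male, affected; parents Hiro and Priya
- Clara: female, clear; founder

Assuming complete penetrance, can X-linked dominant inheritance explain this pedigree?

Under X-linked dominant, Pavel (affected, male) cannot arise from Tariq (clear) × Nadia (clear).

No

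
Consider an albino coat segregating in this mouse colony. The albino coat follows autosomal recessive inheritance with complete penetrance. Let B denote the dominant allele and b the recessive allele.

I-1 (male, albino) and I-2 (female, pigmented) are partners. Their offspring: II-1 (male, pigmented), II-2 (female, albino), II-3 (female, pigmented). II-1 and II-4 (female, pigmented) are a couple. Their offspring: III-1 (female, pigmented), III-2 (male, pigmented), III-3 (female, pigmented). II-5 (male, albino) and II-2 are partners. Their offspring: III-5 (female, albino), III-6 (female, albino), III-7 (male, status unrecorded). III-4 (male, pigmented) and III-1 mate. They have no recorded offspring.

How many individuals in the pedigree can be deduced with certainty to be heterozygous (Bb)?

3

Obligate heterozygotes: I-2 is pigmented so carries B and passed b to II-2 (bb), so I-2 is Bb; II-1 is pigmented so carries B and received b from I-1 (bb), so II-1 is Bb; II-3 is pigmented so carries B and received b from I-1 (bb), so II-3 is Bb.
Every other individual is either homozygous by phenotype or has at least one consistent homozygous assignment, so the count is 3.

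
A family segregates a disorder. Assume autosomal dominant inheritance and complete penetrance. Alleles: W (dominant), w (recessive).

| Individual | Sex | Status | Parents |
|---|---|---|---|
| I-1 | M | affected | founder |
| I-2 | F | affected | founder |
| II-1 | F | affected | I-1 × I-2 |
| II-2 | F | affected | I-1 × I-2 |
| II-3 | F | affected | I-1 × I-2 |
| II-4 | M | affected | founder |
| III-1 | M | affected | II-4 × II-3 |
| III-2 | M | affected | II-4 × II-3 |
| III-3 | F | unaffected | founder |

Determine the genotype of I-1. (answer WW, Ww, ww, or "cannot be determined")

cannot be determined

I-1's phenotype allows WW or Ww, and no parent or child forces a single allele at both positions; consistent genotype assignments exist with I-1 as WW or Ww.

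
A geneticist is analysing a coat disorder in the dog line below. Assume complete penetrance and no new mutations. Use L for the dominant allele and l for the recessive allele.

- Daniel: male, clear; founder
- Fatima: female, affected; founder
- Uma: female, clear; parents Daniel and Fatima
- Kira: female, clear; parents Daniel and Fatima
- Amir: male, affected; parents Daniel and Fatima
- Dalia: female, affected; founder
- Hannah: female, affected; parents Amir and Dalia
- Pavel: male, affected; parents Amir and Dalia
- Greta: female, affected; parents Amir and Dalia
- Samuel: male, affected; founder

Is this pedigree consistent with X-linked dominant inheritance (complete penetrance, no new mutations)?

A consistent assignment under X-linked dominant exists: Daniel X^l Y, Fatima X^L X^l, Uma X^l X^l, Kira X^l X^l, Amir X^L Y, Dalia X^L X^L, Hannah X^L X^L, Pavel X^L Y, Greta X^L X^L, Samuel X^L Y.
In this assignment every recorded phenotype matches its genotype and every non-founder's genotype is obtainable from its parents' genotypes, so the pedigree is consistent.

Yes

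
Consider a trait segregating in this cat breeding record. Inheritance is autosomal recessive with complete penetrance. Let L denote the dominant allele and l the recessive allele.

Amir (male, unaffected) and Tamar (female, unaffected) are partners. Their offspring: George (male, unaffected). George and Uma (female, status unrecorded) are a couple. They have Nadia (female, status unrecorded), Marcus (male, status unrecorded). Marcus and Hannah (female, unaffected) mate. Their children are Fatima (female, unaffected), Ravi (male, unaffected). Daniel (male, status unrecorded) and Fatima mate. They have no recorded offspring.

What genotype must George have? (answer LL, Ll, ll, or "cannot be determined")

George's phenotype allows LL or Ll, and no parent or child forces a single allele at both positions; consistent genotype assignments exist with George as LL or Ll.

cannot be determined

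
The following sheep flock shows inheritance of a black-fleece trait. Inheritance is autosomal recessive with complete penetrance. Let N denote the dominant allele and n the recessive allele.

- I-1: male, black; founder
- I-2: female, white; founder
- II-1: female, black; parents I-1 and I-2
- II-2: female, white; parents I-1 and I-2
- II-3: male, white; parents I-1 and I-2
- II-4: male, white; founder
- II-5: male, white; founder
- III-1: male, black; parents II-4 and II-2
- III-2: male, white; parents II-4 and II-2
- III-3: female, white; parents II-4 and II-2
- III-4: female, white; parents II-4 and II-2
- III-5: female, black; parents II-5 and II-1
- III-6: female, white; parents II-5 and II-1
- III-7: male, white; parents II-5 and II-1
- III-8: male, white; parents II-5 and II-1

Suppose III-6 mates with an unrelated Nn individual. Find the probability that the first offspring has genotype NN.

III-6 is white so carries N and received n from II-1 (nn), so III-6 is Nn.
The cross gives 1/4 NN : 1/2 Nn : 1/4 nn, so P(offspring has genotype NN) = 1/4.

1/4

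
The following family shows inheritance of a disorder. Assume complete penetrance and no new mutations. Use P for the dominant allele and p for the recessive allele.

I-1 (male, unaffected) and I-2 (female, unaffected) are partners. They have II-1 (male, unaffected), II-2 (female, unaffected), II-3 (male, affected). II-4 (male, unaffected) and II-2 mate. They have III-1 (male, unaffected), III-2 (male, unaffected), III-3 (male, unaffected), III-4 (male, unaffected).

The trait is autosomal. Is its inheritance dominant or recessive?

I-1 and I-2 are both unaffected yet have an affected child II-3. Under dominance, an affected child requires at least one affected parent, so the trait cannot be dominant.

recessive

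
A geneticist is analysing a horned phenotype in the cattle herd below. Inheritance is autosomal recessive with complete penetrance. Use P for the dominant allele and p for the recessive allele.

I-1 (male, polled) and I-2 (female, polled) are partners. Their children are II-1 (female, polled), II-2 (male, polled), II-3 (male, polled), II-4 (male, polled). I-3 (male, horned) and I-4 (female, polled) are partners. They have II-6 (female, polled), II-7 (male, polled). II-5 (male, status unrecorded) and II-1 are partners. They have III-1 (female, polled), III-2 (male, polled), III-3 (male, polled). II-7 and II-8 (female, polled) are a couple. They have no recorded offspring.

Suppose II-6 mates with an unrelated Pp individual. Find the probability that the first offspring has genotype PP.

1/4

II-6 is polled so carries P and received p from I-3 (pp), so II-6 is Pp.
The cross gives 1/4 PP : 1/2 Pp : 1/4 pp, so P(offspring has genotype PP) = 1/4.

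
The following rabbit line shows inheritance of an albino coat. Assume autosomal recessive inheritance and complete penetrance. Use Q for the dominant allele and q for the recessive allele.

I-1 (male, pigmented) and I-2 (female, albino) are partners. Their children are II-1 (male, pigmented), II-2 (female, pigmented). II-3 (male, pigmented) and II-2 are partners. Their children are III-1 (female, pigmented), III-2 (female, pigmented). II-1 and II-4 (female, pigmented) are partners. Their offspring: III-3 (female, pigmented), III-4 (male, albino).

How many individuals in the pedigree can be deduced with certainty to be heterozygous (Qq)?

3

Obligate heterozygotes: II-1 is pigmented so carries Q and received q from I-2 (qq), so II-1 is Qq; II-2 is pigmented so carries Q and received q from I-2 (qq), so II-2 is Qq; II-4 is pigmented so carries Q and passed q to III-4 (qq), so II-4 is Qq.
Every other individual is either homozygous by phenotype or has at least one consistent homozygous assignment, so the count is 3.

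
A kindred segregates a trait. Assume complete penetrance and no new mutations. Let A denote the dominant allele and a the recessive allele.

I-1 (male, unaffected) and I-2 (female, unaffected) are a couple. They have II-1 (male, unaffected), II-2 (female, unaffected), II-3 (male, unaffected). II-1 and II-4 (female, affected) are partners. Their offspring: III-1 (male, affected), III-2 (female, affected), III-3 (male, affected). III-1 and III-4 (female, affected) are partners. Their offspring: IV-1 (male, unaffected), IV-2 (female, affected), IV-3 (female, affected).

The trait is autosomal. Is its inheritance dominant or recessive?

III-1 and III-4 are both affected yet have an unaffected child IV-1. Under a recessive model two affected parents are homozygous and every child would be affected, so the trait cannot be recessive.

dominant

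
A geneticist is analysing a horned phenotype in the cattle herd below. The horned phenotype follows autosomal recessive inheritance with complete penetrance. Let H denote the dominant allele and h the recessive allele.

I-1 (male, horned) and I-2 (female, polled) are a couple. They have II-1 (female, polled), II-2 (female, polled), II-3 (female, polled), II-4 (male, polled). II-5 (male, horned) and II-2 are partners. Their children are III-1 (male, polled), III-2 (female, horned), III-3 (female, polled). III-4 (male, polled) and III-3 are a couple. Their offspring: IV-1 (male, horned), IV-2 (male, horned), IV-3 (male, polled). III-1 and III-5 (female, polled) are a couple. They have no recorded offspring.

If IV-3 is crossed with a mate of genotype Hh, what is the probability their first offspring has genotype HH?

1/3

III-4 is polled so carries H and passed h to IV-1 (hh), so III-4 is Hh.
III-3 is polled so carries H and received h from II-5 (hh), so III-3 is Hh.
IV-3 is a polled offspring of III-4 (Hh) × III-3 (Hh), whose cross gives 1/4 HH : 1/2 Hh : 1/4 hh; conditioning on being polled, IV-3 is HH with probability 1/3, Hh with probability 2/3.
Summing over parental genotype combinations, P(offspring has genotype HH) = 1/3·1/2 + 2/3·1/4 = 1/3.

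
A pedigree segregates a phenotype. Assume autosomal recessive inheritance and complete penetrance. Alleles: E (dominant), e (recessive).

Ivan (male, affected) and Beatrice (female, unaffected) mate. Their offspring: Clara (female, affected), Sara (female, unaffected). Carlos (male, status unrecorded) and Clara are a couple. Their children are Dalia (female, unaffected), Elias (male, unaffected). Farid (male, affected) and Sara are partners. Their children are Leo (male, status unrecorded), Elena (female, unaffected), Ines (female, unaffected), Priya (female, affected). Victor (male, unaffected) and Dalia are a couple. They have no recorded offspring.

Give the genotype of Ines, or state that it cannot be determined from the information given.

From phenotype alone, Ines is EE or Ee.
Ines is unaffected so carries E and received e from Farid (ee), so Ines is Ee.

Ee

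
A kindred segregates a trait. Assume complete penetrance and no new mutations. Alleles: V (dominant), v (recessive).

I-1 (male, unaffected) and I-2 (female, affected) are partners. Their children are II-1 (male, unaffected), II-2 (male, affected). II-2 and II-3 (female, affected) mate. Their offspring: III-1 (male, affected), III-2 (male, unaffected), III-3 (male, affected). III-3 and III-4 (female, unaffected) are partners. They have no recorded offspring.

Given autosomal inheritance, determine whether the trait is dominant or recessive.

dominant

II-2 and II-3 are both affected yet have an unaffected child III-2. Under a recessive model two affected parents are homozygous and every child would be affected, so the trait cannot be recessive.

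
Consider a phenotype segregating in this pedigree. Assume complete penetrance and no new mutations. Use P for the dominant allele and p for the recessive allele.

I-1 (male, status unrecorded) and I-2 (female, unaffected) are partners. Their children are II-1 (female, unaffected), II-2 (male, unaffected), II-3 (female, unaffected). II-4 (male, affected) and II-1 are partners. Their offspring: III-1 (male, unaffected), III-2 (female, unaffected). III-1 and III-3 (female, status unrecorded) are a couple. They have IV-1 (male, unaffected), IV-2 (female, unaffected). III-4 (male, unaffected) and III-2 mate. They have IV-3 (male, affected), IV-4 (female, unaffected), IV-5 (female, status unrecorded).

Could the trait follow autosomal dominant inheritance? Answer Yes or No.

No

Under autosomal dominant, IV-3 (affected, male) cannot arise from III-4 (unaffected) × III-2 (unaffected).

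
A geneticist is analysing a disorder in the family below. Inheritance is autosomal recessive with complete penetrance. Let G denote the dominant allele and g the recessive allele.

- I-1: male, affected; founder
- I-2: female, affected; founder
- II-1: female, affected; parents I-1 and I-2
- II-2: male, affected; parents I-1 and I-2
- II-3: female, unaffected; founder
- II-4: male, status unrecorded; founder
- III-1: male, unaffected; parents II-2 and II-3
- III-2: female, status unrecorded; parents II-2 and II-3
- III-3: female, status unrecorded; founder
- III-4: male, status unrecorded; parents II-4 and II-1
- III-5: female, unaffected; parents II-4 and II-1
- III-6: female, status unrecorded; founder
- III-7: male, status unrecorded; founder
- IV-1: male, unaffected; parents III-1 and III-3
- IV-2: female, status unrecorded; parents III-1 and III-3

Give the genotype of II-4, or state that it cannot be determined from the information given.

cannot be determined

II-4's phenotype is unrecorded, and no parent or child forces a single allele at both positions; consistent genotype assignments exist with II-4 as GG or Gg.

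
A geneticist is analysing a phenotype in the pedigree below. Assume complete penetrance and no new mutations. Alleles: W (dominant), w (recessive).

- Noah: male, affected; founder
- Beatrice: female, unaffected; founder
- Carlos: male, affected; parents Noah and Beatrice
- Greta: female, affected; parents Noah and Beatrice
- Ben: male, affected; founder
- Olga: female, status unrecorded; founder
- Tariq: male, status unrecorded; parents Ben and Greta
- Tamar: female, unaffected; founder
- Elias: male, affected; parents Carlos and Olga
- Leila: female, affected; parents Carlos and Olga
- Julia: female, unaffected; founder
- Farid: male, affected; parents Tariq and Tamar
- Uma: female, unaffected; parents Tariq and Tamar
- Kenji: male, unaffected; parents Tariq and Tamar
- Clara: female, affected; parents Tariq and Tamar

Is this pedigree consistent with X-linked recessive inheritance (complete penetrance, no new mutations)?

Yes

A consistent assignment under X-linked recessive exists: Noah X^w Y, Beatrice X^W X^w, Carlos X^w Y, Greta X^w X^w, Ben X^w Y, Olga X^W X^w, Tariq X^w Y, Tamar X^W X^w, Elias X^w Y, Leila X^w X^w, Julia X^W X^W, Farid X^w Y, Uma X^W X^w, Kenji X^W Y, Clara X^w X^w.
In this assignment every recorded phenotype matches its genotype and every non-founder's genotype is obtainable from its parents' genotypes, so the pedigree is consistent.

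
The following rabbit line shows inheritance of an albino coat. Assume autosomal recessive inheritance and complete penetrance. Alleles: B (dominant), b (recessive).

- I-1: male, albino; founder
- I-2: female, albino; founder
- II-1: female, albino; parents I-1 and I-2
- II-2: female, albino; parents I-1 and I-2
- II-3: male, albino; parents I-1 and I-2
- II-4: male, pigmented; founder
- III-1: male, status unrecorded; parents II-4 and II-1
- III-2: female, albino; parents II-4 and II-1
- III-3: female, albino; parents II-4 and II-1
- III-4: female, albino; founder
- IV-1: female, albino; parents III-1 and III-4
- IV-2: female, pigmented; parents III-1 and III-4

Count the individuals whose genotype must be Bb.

3

Obligate heterozygotes: II-4 is pigmented so carries B and passed b to III-2 (bb), so II-4 is Bb; III-1 passed B to IV-2 (Bb, whose b came from III-4) and received b from II-1 (bb), so III-1 is Bb; IV-2 is pigmented so carries B and received b from III-4 (bb), so IV-2 is Bb.
Every other individual is either homozygous by phenotype or has at least one consistent homozygous assignment, so the count is 3.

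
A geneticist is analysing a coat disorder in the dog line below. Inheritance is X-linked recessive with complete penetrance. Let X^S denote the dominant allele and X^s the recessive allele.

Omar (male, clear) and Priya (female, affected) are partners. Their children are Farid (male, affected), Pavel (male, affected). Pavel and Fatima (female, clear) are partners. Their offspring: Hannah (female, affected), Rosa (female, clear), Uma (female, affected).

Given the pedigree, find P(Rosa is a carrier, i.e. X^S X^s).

Rosa is clear so carries S and received s from Pavel (X^s Y), so Rosa is X^S X^s, giving P(X^S X^s) = 1.

1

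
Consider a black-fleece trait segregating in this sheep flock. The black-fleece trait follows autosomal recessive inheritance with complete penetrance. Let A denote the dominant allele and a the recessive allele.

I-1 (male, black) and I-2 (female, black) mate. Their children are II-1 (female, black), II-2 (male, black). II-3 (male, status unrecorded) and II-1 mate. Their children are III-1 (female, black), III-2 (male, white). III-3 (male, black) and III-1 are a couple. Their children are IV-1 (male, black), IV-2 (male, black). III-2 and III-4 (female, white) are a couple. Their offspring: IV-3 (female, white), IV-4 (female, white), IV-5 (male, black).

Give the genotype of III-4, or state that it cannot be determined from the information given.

From phenotype alone, III-4 is AA or Aa.
III-4 is white so carries A and passed a to IV-5 (aa), so III-4 is Aa.

Aa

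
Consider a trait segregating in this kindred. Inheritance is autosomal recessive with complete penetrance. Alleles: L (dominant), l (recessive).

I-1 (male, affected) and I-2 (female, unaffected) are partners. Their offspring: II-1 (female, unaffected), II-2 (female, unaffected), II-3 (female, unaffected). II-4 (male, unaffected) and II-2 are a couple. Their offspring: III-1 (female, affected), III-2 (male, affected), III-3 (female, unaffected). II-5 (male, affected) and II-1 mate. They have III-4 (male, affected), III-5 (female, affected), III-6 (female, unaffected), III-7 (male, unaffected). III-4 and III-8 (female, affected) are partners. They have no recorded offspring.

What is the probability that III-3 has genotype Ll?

2/3

II-4 is unaffected so carries L and passed l to III-1 (ll), so II-4 is Ll.
II-2 is unaffected so carries L and received l from I-1 (ll), so II-2 is Ll.
Their cross gives offspring ratios 1/4 LL : 1/2 Ll : 1/4 ll. Conditioning on III-3 being unaffected, P(Ll) = 1/2 / 3/4 = 2/3.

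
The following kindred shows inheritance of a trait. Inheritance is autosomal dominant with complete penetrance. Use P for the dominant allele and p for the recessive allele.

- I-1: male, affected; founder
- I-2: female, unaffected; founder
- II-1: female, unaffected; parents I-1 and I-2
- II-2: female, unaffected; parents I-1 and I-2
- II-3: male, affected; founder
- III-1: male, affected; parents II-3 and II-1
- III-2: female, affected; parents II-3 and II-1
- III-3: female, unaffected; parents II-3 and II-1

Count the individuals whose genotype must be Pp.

Obligate heterozygotes: I-1 is affected so carries P and passed p to II-1 (pp), so I-1 is Pp; II-3 is affected so carries P and passed p to III-3 (pp), so II-3 is Pp; III-1 is affected so carries P and received p from II-1 (pp), so III-1 is Pp; III-2 is affected so carries P and received p from II-1 (pp), so III-2 is Pp.
Every other individual is either homozygous by phenotype or has at least one consistent homozygous assignment, so the count is 4.

4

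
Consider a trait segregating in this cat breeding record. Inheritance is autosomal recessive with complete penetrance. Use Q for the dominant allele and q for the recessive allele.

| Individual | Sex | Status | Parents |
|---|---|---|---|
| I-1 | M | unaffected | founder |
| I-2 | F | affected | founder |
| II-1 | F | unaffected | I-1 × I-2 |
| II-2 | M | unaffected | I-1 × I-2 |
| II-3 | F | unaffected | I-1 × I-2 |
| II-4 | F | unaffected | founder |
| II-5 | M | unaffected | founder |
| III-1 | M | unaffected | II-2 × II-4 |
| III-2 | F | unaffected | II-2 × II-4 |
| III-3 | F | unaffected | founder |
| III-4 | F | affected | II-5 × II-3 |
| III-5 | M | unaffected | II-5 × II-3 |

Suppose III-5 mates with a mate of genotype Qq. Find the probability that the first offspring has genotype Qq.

II-5 is unaffected so carries Q and passed q to III-4 (qq), so II-5 is Qq.
II-3 is unaffected so carries Q and received q from I-2 (qq), so II-3 is Qq.
III-5 is an unaffected offspring of II-5 (Qq) × II-3 (Qq), whose cross gives 1/4 QQ : 1/2 Qq : 1/4 qq; conditioning on being unaffected, III-5 is QQ with probability 1/3, Qq with probability 2/3.
Summing over parental genotype combinations, P(offspring has genotype Qq) = 1/3·1/2 + 2/3·1/2 = 1/2.

1/2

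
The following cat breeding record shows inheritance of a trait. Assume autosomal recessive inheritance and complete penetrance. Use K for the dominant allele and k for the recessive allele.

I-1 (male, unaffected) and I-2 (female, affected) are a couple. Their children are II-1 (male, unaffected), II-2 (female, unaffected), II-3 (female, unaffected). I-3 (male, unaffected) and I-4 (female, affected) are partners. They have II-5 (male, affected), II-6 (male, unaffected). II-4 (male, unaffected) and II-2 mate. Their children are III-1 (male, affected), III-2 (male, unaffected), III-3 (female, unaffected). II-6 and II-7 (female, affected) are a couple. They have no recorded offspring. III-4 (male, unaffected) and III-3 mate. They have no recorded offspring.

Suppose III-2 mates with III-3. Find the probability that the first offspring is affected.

II-4 is unaffected so carries K and passed k to III-1 (kk), so II-4 is Kk.
II-2 is unaffected so carries K and received k from I-2 (kk), so II-2 is Kk.
III-2 is an unaffected offspring of II-4 (Kk) × II-2 (Kk), whose cross gives 1/4 KK : 1/2 Kk : 1/4 kk; conditioning on being unaffected, III-2 is KK with probability 1/3, Kk with probability 2/3.
III-3 is an unaffected offspring of II-4 (Kk) × II-2 (Kk), whose cross gives 1/4 KK : 1/2 Kk : 1/4 kk; conditioning on being unaffected, III-3 is KK with probability 1/3, Kk with probability 2/3.
Summing over parental genotype combinations, P(offspring is affected) = 4/9·1/4 = 1/9.

1/9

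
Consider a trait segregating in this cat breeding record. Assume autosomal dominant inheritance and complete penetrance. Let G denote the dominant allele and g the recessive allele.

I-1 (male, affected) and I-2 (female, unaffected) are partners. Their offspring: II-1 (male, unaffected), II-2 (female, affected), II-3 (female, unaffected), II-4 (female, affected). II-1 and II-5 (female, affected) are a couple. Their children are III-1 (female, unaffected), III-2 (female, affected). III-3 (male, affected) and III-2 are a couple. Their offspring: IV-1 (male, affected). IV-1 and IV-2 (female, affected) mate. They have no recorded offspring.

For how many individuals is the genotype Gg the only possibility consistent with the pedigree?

Obligate heterozygotes: I-1 is affected so carries G and passed g to II-1 (gg), so I-1 is Gg; II-2 is affected so carries G and received g from I-2 (gg), so II-2 is Gg; II-4 is affected so carries G and received g from I-2 (gg), so II-4 is Gg; II-5 is affected so carries G and passed g to III-1 (gg), so II-5 is Gg; III-2 is affected so carries G and received g from II-1 (gg), so III-2 is Gg.
Every other individual is either homozygous by phenotype or has at least one consistent homozygous assignment, so the count is 5.

5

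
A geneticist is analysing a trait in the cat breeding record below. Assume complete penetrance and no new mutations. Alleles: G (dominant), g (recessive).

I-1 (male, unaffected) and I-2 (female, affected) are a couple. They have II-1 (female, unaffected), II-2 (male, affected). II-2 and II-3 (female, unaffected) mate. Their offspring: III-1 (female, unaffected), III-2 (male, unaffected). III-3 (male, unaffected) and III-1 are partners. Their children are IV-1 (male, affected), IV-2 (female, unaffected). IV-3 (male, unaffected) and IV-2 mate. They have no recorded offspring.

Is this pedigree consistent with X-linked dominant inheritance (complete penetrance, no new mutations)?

No

Under X-linked dominant, III-1 (unaffected, female) cannot arise from II-2 (affected) × II-3 (unaffected).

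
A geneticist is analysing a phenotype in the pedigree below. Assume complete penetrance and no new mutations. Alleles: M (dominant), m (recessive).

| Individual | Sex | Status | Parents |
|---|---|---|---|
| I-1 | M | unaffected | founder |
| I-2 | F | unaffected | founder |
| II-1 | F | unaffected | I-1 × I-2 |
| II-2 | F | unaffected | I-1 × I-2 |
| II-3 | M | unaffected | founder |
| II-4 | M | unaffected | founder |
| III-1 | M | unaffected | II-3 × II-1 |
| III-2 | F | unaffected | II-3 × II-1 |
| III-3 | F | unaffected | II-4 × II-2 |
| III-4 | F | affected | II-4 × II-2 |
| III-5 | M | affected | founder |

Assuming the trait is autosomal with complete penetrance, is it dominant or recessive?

II-4 and II-2 are both unaffected yet have an affected child III-4. Under dominance, an affected child requires at least one affected parent, so the trait cannot be dominant.

recessive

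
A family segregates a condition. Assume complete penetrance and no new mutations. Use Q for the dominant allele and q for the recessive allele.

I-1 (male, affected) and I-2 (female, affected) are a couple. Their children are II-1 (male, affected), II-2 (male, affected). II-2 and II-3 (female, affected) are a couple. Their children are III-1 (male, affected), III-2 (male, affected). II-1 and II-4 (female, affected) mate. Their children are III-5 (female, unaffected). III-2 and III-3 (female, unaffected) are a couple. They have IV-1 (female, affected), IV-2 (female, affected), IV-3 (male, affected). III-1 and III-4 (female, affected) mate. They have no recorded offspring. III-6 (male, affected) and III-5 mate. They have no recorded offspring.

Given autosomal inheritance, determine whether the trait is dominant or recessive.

II-1 and II-4 are both affected yet have an unaffected child III-5. Under a recessive model two affected parents are homozygous and every child would be affected, so the trait cannot be recessive.

dominant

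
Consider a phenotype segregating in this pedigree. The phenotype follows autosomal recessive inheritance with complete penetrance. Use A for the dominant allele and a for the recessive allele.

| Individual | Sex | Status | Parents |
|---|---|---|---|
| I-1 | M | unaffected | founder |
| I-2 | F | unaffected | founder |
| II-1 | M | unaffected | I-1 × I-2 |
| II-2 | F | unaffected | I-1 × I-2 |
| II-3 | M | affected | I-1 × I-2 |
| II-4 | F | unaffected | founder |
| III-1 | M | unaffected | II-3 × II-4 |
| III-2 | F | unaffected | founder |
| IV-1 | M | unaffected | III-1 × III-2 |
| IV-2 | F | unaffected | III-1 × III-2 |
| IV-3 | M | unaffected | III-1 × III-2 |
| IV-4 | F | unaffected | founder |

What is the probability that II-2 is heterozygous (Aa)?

2/3

I-1 is unaffected so carries A and passed a to II-3 (aa), so I-1 is Aa.
I-2 is unaffected so carries A and passed a to II-3 (aa), so I-2 is Aa.
Their cross gives offspring ratios 1/4 AA : 1/2 Aa : 1/4 aa. Conditioning on II-2 being unaffected, P(Aa) = 1/2 / 3/4 = 2/3.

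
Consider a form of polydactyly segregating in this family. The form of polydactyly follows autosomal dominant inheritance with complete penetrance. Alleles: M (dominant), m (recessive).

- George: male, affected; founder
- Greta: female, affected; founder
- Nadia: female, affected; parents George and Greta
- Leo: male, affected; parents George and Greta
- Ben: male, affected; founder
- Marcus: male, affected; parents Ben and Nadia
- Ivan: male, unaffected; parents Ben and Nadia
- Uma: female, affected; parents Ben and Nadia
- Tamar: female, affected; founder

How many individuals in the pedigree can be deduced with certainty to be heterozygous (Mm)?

2

Obligate heterozygotes: Nadia is affected so carries M and passed m to Ivan (mm), so Nadia is Mm; Ben is affected so carries M and passed m to Ivan (mm), so Ben is Mm.
Every other individual is either homozygous by phenotype or has at least one consistent homozygous assignment, so the count is 2.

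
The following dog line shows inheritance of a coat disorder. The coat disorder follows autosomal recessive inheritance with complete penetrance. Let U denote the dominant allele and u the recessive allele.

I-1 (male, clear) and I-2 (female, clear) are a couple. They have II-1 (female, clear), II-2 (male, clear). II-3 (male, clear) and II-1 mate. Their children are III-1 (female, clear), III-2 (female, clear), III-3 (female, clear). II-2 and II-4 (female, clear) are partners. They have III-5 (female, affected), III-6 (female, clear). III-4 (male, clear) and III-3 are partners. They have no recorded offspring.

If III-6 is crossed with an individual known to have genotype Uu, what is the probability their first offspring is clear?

II-2 is clear so carries U and passed u to III-5 (uu), so II-2 is Uu.
II-4 is clear so carries U and passed u to III-5 (uu), so II-4 is Uu.
III-6 is a clear offspring of II-2 (Uu) × II-4 (Uu), whose cross gives 1/4 UU : 1/2 Uu : 1/4 uu; conditioning on being clear, III-6 is UU with probability 1/3, Uu with probability 2/3.
Summing over parental genotype combinations, P(offspring is clear) = 1/3·1 + 2/3·3/4 = 5/6.

5/6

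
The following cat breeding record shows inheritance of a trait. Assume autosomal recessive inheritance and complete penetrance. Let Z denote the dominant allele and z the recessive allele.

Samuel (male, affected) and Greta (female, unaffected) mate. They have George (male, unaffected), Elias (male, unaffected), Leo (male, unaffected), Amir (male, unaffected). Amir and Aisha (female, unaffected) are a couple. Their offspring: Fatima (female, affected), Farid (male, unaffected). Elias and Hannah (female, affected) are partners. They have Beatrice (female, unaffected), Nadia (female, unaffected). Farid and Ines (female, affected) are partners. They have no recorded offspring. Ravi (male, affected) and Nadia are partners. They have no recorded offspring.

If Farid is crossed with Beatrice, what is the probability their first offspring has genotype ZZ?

Amir is unaffected so carries Z and received z from Samuel (zz), so Amir is Zz.
Aisha is unaffected so carries Z and passed z to Fatima (zz), so Aisha is Zz.
Farid is an unaffected offspring of Amir (Zz) × Aisha (Zz), whose cross gives 1/4 ZZ : 1/2 Zz : 1/4 zz; conditioning on being unaffected, Farid is ZZ with probability 1/3, Zz with probability 2/3.
Beatrice is unaffected so carries Z and received z from Hannah (zz), so Beatrice is Zz.
Summing over parental genotype combinations, P(offspring has genotype ZZ) = 1/3·1/2 + 2/3·1/4 = 1/3.

1/3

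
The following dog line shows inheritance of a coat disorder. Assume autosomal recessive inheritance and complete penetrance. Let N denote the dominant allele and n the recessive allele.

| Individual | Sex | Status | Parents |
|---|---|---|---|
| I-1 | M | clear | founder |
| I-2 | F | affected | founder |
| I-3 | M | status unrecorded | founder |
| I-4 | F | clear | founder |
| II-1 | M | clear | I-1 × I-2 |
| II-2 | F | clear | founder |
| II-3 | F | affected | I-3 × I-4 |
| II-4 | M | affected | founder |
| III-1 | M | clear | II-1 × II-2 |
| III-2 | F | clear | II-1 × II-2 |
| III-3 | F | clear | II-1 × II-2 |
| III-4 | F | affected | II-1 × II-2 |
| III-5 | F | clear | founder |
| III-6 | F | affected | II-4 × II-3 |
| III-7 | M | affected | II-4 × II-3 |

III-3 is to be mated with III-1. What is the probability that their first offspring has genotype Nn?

II-1 is clear so carries N and received n from I-2 (nn), so II-1 is Nn.
II-2 is clear so carries N and passed n to III-4 (nn), so II-2 is Nn.
III-3 is a clear offspring of II-1 (Nn) × II-2 (Nn), whose cross gives 1/4 NN : 1/2 Nn : 1/4 nn; conditioning on being clear, III-3 is NN with probability 1/3, Nn with probability 2/3.
III-1 is a clear offspring of II-1 (Nn) × II-2 (Nn), whose cross gives 1/4 NN : 1/2 Nn : 1/4 nn; conditioning on being clear, III-1 is NN with probability 1/3, Nn with probability 2/3.
Summing over parental genotype combinations, P(offspring has genotype Nn) = 2/9·1/2 + 2/9·1/2 + 4/9·1/2 = 4/9.

4/9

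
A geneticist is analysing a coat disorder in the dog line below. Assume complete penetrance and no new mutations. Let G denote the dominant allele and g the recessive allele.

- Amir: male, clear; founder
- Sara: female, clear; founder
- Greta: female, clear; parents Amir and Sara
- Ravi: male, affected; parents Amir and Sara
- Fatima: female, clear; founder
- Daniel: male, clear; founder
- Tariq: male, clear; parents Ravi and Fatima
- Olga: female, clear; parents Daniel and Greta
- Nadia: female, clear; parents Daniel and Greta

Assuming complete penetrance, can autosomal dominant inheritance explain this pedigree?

Under autosomal dominant, Ravi (affected, male) cannot arise from Amir (clear) × Sara (clear).

No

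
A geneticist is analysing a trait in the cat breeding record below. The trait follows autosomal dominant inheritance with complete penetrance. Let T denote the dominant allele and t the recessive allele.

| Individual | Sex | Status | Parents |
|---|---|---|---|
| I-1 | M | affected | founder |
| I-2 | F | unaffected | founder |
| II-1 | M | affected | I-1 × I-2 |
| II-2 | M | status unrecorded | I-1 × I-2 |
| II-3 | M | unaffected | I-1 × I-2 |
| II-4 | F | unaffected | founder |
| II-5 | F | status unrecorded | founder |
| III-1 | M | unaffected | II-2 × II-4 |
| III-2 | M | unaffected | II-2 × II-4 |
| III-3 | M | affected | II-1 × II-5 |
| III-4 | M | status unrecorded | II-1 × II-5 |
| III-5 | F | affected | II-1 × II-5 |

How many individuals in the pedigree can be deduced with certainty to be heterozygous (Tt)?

Obligate heterozygotes: I-1 is affected so carries T and passed t to II-3 (tt), so I-1 is Tt; II-1 is affected so carries T and received t from I-2 (tt), so II-1 is Tt.
Every other individual is either homozygous by phenotype or has at least one consistent homozygous assignment, so the count is 2.

2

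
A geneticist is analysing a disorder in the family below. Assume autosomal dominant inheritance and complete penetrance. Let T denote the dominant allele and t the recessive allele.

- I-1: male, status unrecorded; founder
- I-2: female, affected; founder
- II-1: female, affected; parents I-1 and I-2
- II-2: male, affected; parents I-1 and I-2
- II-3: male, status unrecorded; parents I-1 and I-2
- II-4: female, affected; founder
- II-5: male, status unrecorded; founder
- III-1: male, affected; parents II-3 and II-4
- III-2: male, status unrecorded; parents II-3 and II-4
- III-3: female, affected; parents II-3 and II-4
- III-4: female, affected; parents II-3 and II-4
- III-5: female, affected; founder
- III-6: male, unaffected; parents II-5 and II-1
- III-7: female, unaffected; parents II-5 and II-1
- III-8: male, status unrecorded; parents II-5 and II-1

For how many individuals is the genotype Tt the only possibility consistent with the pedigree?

Obligate heterozygotes: II-1 is affected so carries T and passed t to III-6 (tt), so II-1 is Tt.
Every other individual is either homozygous by phenotype or has at least one consistent homozygous assignment, so the count is 1.

1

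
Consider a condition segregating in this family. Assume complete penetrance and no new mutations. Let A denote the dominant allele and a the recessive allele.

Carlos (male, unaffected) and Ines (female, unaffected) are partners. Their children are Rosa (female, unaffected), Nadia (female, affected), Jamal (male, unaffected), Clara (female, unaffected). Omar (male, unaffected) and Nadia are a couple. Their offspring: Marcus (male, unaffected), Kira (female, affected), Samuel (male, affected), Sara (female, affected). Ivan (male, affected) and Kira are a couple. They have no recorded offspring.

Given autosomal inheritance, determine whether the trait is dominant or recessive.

recessive

Carlos and Ines are both unaffected yet have an affected child Nadia. Under dominance, an affected child requires at least one affected parent, so the trait cannot be dominant.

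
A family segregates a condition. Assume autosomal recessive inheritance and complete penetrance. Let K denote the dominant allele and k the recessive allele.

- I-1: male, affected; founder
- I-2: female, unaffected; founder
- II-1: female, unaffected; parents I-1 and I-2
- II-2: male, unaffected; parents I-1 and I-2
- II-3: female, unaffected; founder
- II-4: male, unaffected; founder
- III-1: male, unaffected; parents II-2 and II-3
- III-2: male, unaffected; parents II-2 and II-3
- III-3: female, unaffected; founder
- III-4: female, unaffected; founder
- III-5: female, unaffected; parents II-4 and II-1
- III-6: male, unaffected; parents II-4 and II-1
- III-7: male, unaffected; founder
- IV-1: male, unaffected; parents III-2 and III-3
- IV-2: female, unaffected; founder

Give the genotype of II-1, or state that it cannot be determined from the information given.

From phenotype alone, II-1 is KK or Kk.
II-1 is unaffected so carries K and received k from I-1 (kk), so II-1 is Kk.

Kk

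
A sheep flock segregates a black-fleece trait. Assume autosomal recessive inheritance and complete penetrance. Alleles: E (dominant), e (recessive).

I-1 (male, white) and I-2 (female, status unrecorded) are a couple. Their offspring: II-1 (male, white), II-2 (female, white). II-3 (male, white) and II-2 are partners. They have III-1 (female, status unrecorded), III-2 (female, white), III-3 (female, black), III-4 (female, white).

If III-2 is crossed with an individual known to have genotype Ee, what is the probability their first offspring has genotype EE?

II-3 is white so carries E and passed e to III-3 (ee), so II-3 is Ee.
II-2 is white so carries E and passed e to III-3 (ee), so II-2 is Ee.
III-2 is a white offspring of II-3 (Ee) × II-2 (Ee), whose cross gives 1/4 EE : 1/2 Ee : 1/4 ee; conditioning on being white, III-2 is EE with probability 1/3, Ee with probability 2/3.
Summing over parental genotype combinations, P(offspring has genotype EE) = 1/3·1/2 + 2/3·1/4 = 1/3.

1/3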